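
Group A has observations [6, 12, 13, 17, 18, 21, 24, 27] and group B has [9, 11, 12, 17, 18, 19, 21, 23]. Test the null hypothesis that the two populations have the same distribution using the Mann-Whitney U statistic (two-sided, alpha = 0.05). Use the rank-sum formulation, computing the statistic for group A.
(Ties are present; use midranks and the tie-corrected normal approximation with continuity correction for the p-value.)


Step 1: Combine and sort all 16 observations; assign midranks.
sorted (value, group): (6,X), (9,Y), (11,Y), (12,X), (12,Y), (13,X), (17,X), (17,Y), (18,X), (18,Y), (19,Y), (21,X), (21,Y), (23,Y), (24,X), (27,X)
ranks: 6->1, 9->2, 11->3, 12->4.5, 12->4.5, 13->6, 17->7.5, 17->7.5, 18->9.5, 18->9.5, 19->11, 21->12.5, 21->12.5, 23->14, 24->15, 27->16
Step 2: Rank sum for X: R1 = 1 + 4.5 + 6 + 7.5 + 9.5 + 12.5 + 15 + 16 = 72.
Step 3: U_X = R1 - n1(n1+1)/2 = 72 - 8*9/2 = 72 - 36 = 36.
       U_Y = n1*n2 - U_X = 64 - 36 = 28.
Step 4: Ties are present, so use the tie-corrected normal approximation (with continuity correction) for the p-value.
Step 5: p-value = 0.712382; compare to alpha = 0.05. fail to reject H0.

U_X = 36, p = 0.712382, fail to reject H0 at alpha = 0.05.


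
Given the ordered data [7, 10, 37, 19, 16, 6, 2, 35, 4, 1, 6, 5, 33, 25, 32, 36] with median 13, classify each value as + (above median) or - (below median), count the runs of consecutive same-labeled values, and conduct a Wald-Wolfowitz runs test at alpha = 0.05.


Step 1: Compute median = 13; label A = above, B = below.
Labels in order: BBAAABBABBBBAAAA  (n_A = 8, n_B = 8)
Step 2: Count runs R = 6.
Step 3: Under H0 (random ordering), E[R] = 2*n_A*n_B/(n_A+n_B) + 1 = 2*8*8/16 + 1 = 9.0000.
        Var[R] = 2*n_A*n_B*(2*n_A*n_B - n_A - n_B) / ((n_A+n_B)^2 * (n_A+n_B-1)) = 14336/3840 = 3.7333.
        SD[R] = 1.9322.
Step 4: Continuity-corrected z = (R + 0.5 - E[R]) / SD[R] = (6 + 0.5 - 9.0000) / 1.9322 = -1.2939.
Step 5: Two-sided p-value via normal approximation = 2*(1 - Phi(|z|)) = 0.195709.
Step 6: alpha = 0.05. fail to reject H0.

R = 6, z = -1.2939, p = 0.195709, fail to reject H0.


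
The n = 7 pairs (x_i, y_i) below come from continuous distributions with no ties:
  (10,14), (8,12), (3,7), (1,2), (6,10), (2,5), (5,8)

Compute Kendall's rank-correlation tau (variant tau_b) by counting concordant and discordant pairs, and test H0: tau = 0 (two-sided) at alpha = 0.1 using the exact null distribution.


Step 1: Enumerate the 21 unordered pairs (i,j) with i<j and classify each by sign(x_j-x_i) * sign(y_j-y_i).
  (1,2):dx=-2,dy=-2->C; (1,3):dx=-7,dy=-7->C; (1,4):dx=-9,dy=-12->C; (1,5):dx=-4,dy=-4->C
  (1,6):dx=-8,dy=-9->C; (1,7):dx=-5,dy=-6->C; (2,3):dx=-5,dy=-5->C; (2,4):dx=-7,dy=-10->C
  (2,5):dx=-2,dy=-2->C; (2,6):dx=-6,dy=-7->C; (2,7):dx=-3,dy=-4->C; (3,4):dx=-2,dy=-5->C
  (3,5):dx=+3,dy=+3->C; (3,6):dx=-1,dy=-2->C; (3,7):dx=+2,dy=+1->C; (4,5):dx=+5,dy=+8->C
  (4,6):dx=+1,dy=+3->C; (4,7):dx=+4,dy=+6->C; (5,6):dx=-4,dy=-5->C; (5,7):dx=-1,dy=-2->C
  (6,7):dx=+3,dy=+3->C
Step 2: C = 21, D = 0, total pairs = 21.
Step 3: tau = (C - D)/(n(n-1)/2) = (21 - 0)/21 = 1.000000.
Step 4: Exact two-sided p-value (enumerate n! = 5040 permutations of y under H0): p = 0.000397.
Step 5: alpha = 0.1. reject H0.

tau_b = 1.0000 (C=21, D=0), p = 0.000397, reject H0.


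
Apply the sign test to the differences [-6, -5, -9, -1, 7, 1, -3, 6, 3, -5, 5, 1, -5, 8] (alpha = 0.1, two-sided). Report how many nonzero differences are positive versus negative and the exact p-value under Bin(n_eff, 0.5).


Step 1: Discard zero differences. Original n = 14; n_eff = number of nonzero differences = 14.
Nonzero differences (with sign): -6, -5, -9, -1, +7, +1, -3, +6, +3, -5, +5, +1, -5, +8
Step 2: Count signs: positive = 7, negative = 7.
Step 3: Under H0: P(positive) = 0.5, so the number of positives S ~ Bin(14, 0.5).
Step 4: Two-sided exact p-value = sum of Bin(14,0.5) probabilities at or below the observed probability = 1.000000.
Step 5: alpha = 0.1. fail to reject H0.

n_eff = 14, pos = 7, neg = 7, p = 1.000000, fail to reject H0.


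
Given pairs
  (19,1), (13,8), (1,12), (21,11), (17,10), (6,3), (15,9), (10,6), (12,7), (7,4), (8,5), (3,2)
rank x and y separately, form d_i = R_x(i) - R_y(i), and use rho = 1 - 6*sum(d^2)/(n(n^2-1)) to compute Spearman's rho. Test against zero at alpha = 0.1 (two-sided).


Step 1: Rank x and y separately (midranks; no ties here).
rank(x): 19->11, 13->8, 1->1, 21->12, 17->10, 6->3, 15->9, 10->6, 12->7, 7->4, 8->5, 3->2
rank(y): 1->1, 8->8, 12->12, 11->11, 10->10, 3->3, 9->9, 6->6, 7->7, 4->4, 5->5, 2->2
Step 2: d_i = R_x(i) - R_y(i); compute d_i^2.
  (11-1)^2=100, (8-8)^2=0, (1-12)^2=121, (12-11)^2=1, (10-10)^2=0, (3-3)^2=0, (9-9)^2=0, (6-6)^2=0, (7-7)^2=0, (4-4)^2=0, (5-5)^2=0, (2-2)^2=0
sum(d^2) = 222.
Step 3: rho = 1 - 6*222 / (12*(12^2 - 1)) = 1 - 1332/1716 = 0.223776.
Step 4: Under H0, t = rho * sqrt((n-2)/(1-rho^2)) = 0.7261 ~ t(10).
Step 5: Two-sided p-value from the t-distribution with 10 df = 0.484452.
Step 6: alpha = 0.1. fail to reject H0.

rho = 0.2238, p = 0.484452, fail to reject H0 at alpha = 0.1.


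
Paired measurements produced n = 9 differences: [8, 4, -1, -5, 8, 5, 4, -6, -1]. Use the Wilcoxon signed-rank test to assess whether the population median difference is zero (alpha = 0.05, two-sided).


Step 1: Drop any zero differences (none here) and take |d_i|.
|d| = [8, 4, 1, 5, 8, 5, 4, 6, 1]
Step 2: Midrank |d_i| (ties get averaged ranks).
ranks: |8|->8.5, |4|->3.5, |1|->1.5, |5|->5.5, |8|->8.5, |5|->5.5, |4|->3.5, |6|->7, |1|->1.5
Step 3: Attach original signs; sum ranks with positive sign and with negative sign.
W+ = 8.5 + 3.5 + 8.5 + 5.5 + 3.5 = 29.5
W- = 1.5 + 5.5 + 7 + 1.5 = 15.5
(Check: W+ + W- = 45 should equal n(n+1)/2 = 45.)
Step 4: Test statistic W = min(W+, W-) = 15.5.
Step 5: Ties in |d|, so use the tie-corrected normal approximation.
        E[W] = n(n+1)/4 = 9*10/4 = 22.5.
        Tie groups: |d|=1 (t=2), |d|=4 (t=2), |d|=5 (t=2), |d|=8 (t=2); sum(t^3 - t) = 24.
        Var[W] = n(n+1)(2n+1)/24 - sum(t^3-t)/48 = 1710/24 - 24/48 = 70.75.
        z = (W - E[W]) / sqrt(Var[W]) = (15.5 - 22.5) / 8.4113 = -0.8322.
        Two-sided p = 2*Phi(z) = 0.405288.
Step 6: alpha = 0.05. fail to reject H0.

W+ = 29.5, W- = 15.5, W = min = 15.5, p = 0.405288, fail to reject H0.


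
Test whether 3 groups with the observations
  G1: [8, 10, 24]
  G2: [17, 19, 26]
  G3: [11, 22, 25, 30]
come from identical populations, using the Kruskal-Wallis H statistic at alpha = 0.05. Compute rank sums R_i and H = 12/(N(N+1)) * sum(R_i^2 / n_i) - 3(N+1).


Step 1: Combine all N = 10 observations and assign midranks.
sorted (value, group, rank): (8,G1,1), (10,G1,2), (11,G3,3), (17,G2,4), (19,G2,5), (22,G3,6), (24,G1,7), (25,G3,8), (26,G2,9), (30,G3,10)
Step 2: Sum ranks within each group.
R_1 = 10 (n_1 = 3)
R_2 = 18 (n_2 = 3)
R_3 = 27 (n_3 = 4)
Step 3: H = 12/(N(N+1)) * sum(R_i^2/n_i) - 3(N+1)
     = 12/(10*11) * (10^2/3 + 18^2/3 + 27^2/4) - 3*11
     = 0.109091 * 323.583 - 33
     = 2.300000.
Step 4: No ties, so H is used without correction.
Step 5: Under H0, H ~ chi^2(2); p-value = 0.316637.
Step 6: alpha = 0.05. fail to reject H0.

H = 2.3000, df = 2, p = 0.316637, fail to reject H0.


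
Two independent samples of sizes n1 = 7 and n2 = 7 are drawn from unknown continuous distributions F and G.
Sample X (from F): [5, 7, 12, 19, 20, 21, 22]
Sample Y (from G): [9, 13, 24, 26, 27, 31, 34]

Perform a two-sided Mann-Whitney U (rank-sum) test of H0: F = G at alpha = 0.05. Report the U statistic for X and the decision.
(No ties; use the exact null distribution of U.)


Step 1: Combine and sort all 14 observations; assign midranks.
sorted (value, group): (5,X), (7,X), (9,Y), (12,X), (13,Y), (19,X), (20,X), (21,X), (22,X), (24,Y), (26,Y), (27,Y), (31,Y), (34,Y)
ranks: 5->1, 7->2, 9->3, 12->4, 13->5, 19->6, 20->7, 21->8, 22->9, 24->10, 26->11, 27->12, 31->13, 34->14
Step 2: Rank sum for X: R1 = 1 + 2 + 4 + 6 + 7 + 8 + 9 = 37.
Step 3: U_X = R1 - n1(n1+1)/2 = 37 - 7*8/2 = 37 - 28 = 9.
       U_Y = n1*n2 - U_X = 49 - 9 = 40.
Step 4: No ties, so the exact null distribution of U (based on enumerating the C(14,7) = 3432 equally likely rank assignments) gives the two-sided p-value.
Step 5: p-value = 0.053030; compare to alpha = 0.05. fail to reject H0.

U_X = 9, p = 0.053030, fail to reject H0 at alpha = 0.05.


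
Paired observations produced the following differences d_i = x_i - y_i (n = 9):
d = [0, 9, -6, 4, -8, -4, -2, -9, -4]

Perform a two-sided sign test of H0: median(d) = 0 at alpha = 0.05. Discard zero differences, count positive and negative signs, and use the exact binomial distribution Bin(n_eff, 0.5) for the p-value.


Step 1: Discard zero differences. Original n = 9; n_eff = number of nonzero differences = 8.
Nonzero differences (with sign): +9, -6, +4, -8, -4, -2, -9, -4
Step 2: Count signs: positive = 2, negative = 6.
Step 3: Under H0: P(positive) = 0.5, so the number of positives S ~ Bin(8, 0.5).
Step 4: Two-sided exact p-value = sum of Bin(8,0.5) probabilities at or below the observed probability = 0.289062.
Step 5: alpha = 0.05. fail to reject H0.

n_eff = 8, pos = 2, neg = 6, p = 0.289062, fail to reject H0.


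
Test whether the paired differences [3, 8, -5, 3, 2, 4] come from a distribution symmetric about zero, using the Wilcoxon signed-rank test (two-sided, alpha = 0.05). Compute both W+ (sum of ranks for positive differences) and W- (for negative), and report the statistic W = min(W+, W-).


Step 1: Drop any zero differences (none here) and take |d_i|.
|d| = [3, 8, 5, 3, 2, 4]
Step 2: Midrank |d_i| (ties get averaged ranks).
ranks: |3|->2.5, |8|->6, |5|->5, |3|->2.5, |2|->1, |4|->4
Step 3: Attach original signs; sum ranks with positive sign and with negative sign.
W+ = 2.5 + 6 + 2.5 + 1 + 4 = 16
W- = 5 = 5
(Check: W+ + W- = 21 should equal n(n+1)/2 = 21.)
Step 4: Test statistic W = min(W+, W-) = 5.
Step 5: Ties in |d|, so use the tie-corrected normal approximation.
        E[W] = n(n+1)/4 = 6*7/4 = 10.5.
        Tie groups: |d|=3 (t=2); sum(t^3 - t) = 6.
        Var[W] = n(n+1)(2n+1)/24 - sum(t^3-t)/48 = 546/24 - 6/48 = 22.625.
        z = (W - E[W]) / sqrt(Var[W]) = (5 - 10.5) / 4.7566 = -1.1563.
        Two-sided p = 2*Phi(z) = 0.247561.
Step 6: alpha = 0.05. fail to reject H0.

W+ = 16, W- = 5, W = min = 5, p = 0.247561, fail to reject H0.


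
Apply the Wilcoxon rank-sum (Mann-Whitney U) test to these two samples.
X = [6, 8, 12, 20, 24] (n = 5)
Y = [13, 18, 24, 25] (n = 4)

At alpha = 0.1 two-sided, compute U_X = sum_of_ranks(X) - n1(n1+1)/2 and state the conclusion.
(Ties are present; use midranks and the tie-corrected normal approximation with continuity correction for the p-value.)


Step 1: Combine and sort all 9 observations; assign midranks.
sorted (value, group): (6,X), (8,X), (12,X), (13,Y), (18,Y), (20,X), (24,X), (24,Y), (25,Y)
ranks: 6->1, 8->2, 12->3, 13->4, 18->5, 20->6, 24->7.5, 24->7.5, 25->9
Step 2: Rank sum for X: R1 = 1 + 2 + 3 + 6 + 7.5 = 19.5.
Step 3: U_X = R1 - n1(n1+1)/2 = 19.5 - 5*6/2 = 19.5 - 15 = 4.5.
       U_Y = n1*n2 - U_X = 20 - 4.5 = 15.5.
Step 4: Ties are present, so use the tie-corrected normal approximation (with continuity correction) for the p-value.
Step 5: p-value = 0.218742; compare to alpha = 0.1. fail to reject H0.

U_X = 4.5, p = 0.218742, fail to reject H0 at alpha = 0.1.


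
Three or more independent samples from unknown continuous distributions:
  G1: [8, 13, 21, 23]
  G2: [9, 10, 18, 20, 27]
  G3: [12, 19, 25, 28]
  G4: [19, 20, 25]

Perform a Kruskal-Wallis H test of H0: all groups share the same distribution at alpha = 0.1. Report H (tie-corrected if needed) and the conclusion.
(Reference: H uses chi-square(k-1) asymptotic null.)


Step 1: Combine all N = 16 observations and assign midranks.
sorted (value, group, rank): (8,G1,1), (9,G2,2), (10,G2,3), (12,G3,4), (13,G1,5), (18,G2,6), (19,G3,7.5), (19,G4,7.5), (20,G2,9.5), (20,G4,9.5), (21,G1,11), (23,G1,12), (25,G3,13.5), (25,G4,13.5), (27,G2,15), (28,G3,16)
Step 2: Sum ranks within each group.
R_1 = 29 (n_1 = 4)
R_2 = 35.5 (n_2 = 5)
R_3 = 41 (n_3 = 4)
R_4 = 30.5 (n_4 = 3)
Step 3: H = 12/(N(N+1)) * sum(R_i^2/n_i) - 3(N+1)
     = 12/(16*17) * (29^2/4 + 35.5^2/5 + 41^2/4 + 30.5^2/3) - 3*17
     = 0.044118 * 1192.63 - 51
     = 1.616176.
Step 4: Ties present; correction factor C = 1 - 18/(16^3 - 16) = 0.995588. Corrected H = 1.616176 / 0.995588 = 1.623338.
Step 5: Under H0, H ~ chi^2(3); p-value = 0.654110.
Step 6: alpha = 0.1. fail to reject H0.

H = 1.6233, df = 3, p = 0.654110, fail to reject H0.


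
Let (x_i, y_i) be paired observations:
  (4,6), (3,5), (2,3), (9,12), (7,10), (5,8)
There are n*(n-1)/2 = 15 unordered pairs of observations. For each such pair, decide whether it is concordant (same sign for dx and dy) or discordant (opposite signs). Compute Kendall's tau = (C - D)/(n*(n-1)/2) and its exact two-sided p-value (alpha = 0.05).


Step 1: Enumerate the 15 unordered pairs (i,j) with i<j and classify each by sign(x_j-x_i) * sign(y_j-y_i).
  (1,2):dx=-1,dy=-1->C; (1,3):dx=-2,dy=-3->C; (1,4):dx=+5,dy=+6->C; (1,5):dx=+3,dy=+4->C
  (1,6):dx=+1,dy=+2->C; (2,3):dx=-1,dy=-2->C; (2,4):dx=+6,dy=+7->C; (2,5):dx=+4,dy=+5->C
  (2,6):dx=+2,dy=+3->C; (3,4):dx=+7,dy=+9->C; (3,5):dx=+5,dy=+7->C; (3,6):dx=+3,dy=+5->C
  (4,5):dx=-2,dy=-2->C; (4,6):dx=-4,dy=-4->C; (5,6):dx=-2,dy=-2->C
Step 2: C = 15, D = 0, total pairs = 15.
Step 3: tau = (C - D)/(n(n-1)/2) = (15 - 0)/15 = 1.000000.
Step 4: Exact two-sided p-value (enumerate n! = 720 permutations of y under H0): p = 0.002778.
Step 5: alpha = 0.05. reject H0.

tau_b = 1.0000 (C=15, D=0), p = 0.002778, reject H0.


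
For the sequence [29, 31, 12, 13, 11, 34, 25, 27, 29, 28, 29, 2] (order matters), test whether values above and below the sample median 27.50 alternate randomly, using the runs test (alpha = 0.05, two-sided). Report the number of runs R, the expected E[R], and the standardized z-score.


Step 1: Compute median = 27.50; label A = above, B = below.
Labels in order: AABBBABBAAAB  (n_A = 6, n_B = 6)
Step 2: Count runs R = 6.
Step 3: Under H0 (random ordering), E[R] = 2*n_A*n_B/(n_A+n_B) + 1 = 2*6*6/12 + 1 = 7.0000.
        Var[R] = 2*n_A*n_B*(2*n_A*n_B - n_A - n_B) / ((n_A+n_B)^2 * (n_A+n_B-1)) = 4320/1584 = 2.7273.
        SD[R] = 1.6514.
Step 4: Continuity-corrected z = (R + 0.5 - E[R]) / SD[R] = (6 + 0.5 - 7.0000) / 1.6514 = -0.3028.
Step 5: Two-sided p-value via normal approximation = 2*(1 - Phi(|z|)) = 0.762069.
Step 6: alpha = 0.05. fail to reject H0.

R = 6, z = -0.3028, p = 0.762069, fail to reject H0.


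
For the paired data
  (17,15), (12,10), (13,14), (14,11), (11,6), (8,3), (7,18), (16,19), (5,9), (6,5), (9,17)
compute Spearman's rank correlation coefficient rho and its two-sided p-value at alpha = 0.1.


Step 1: Rank x and y separately (midranks; no ties here).
rank(x): 17->11, 12->7, 13->8, 14->9, 11->6, 8->4, 7->3, 16->10, 5->1, 6->2, 9->5
rank(y): 15->8, 10->5, 14->7, 11->6, 6->3, 3->1, 18->10, 19->11, 9->4, 5->2, 17->9
Step 2: d_i = R_x(i) - R_y(i); compute d_i^2.
  (11-8)^2=9, (7-5)^2=4, (8-7)^2=1, (9-6)^2=9, (6-3)^2=9, (4-1)^2=9, (3-10)^2=49, (10-11)^2=1, (1-4)^2=9, (2-2)^2=0, (5-9)^2=16
sum(d^2) = 116.
Step 3: rho = 1 - 6*116 / (11*(11^2 - 1)) = 1 - 696/1320 = 0.472727.
Step 4: Under H0, t = rho * sqrt((n-2)/(1-rho^2)) = 1.6094 ~ t(9).
Step 5: Two-sided p-value from the t-distribution with 9 df = 0.141999.
Step 6: alpha = 0.1. fail to reject H0.

rho = 0.4727, p = 0.141999, fail to reject H0 at alpha = 0.1.


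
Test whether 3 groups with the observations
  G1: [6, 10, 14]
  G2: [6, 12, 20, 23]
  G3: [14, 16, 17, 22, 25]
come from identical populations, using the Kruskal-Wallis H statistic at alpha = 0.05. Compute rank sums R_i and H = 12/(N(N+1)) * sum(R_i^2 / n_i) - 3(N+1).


Step 1: Combine all N = 12 observations and assign midranks.
sorted (value, group, rank): (6,G1,1.5), (6,G2,1.5), (10,G1,3), (12,G2,4), (14,G1,5.5), (14,G3,5.5), (16,G3,7), (17,G3,8), (20,G2,9), (22,G3,10), (23,G2,11), (25,G3,12)
Step 2: Sum ranks within each group.
R_1 = 10 (n_1 = 3)
R_2 = 25.5 (n_2 = 4)
R_3 = 42.5 (n_3 = 5)
Step 3: H = 12/(N(N+1)) * sum(R_i^2/n_i) - 3(N+1)
     = 12/(12*13) * (10^2/3 + 25.5^2/4 + 42.5^2/5) - 3*13
     = 0.076923 * 557.146 - 39
     = 3.857372.
Step 4: Ties present; correction factor C = 1 - 12/(12^3 - 12) = 0.993007. Corrected H = 3.857372 / 0.993007 = 3.884536.
Step 5: Under H0, H ~ chi^2(2); p-value = 0.143378.
Step 6: alpha = 0.05. fail to reject H0.

H = 3.8845, df = 2, p = 0.143378, fail to reject H0.


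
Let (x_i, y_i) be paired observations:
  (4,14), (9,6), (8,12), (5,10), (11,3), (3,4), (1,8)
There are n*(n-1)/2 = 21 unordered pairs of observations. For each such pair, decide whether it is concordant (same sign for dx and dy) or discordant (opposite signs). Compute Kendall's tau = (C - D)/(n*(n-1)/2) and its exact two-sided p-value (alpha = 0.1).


Step 1: Enumerate the 21 unordered pairs (i,j) with i<j and classify each by sign(x_j-x_i) * sign(y_j-y_i).
  (1,2):dx=+5,dy=-8->D; (1,3):dx=+4,dy=-2->D; (1,4):dx=+1,dy=-4->D; (1,5):dx=+7,dy=-11->D
  (1,6):dx=-1,dy=-10->C; (1,7):dx=-3,dy=-6->C; (2,3):dx=-1,dy=+6->D; (2,4):dx=-4,dy=+4->D
  (2,5):dx=+2,dy=-3->D; (2,6):dx=-6,dy=-2->C; (2,7):dx=-8,dy=+2->D; (3,4):dx=-3,dy=-2->C
  (3,5):dx=+3,dy=-9->D; (3,6):dx=-5,dy=-8->C; (3,7):dx=-7,dy=-4->C; (4,5):dx=+6,dy=-7->D
  (4,6):dx=-2,dy=-6->C; (4,7):dx=-4,dy=-2->C; (5,6):dx=-8,dy=+1->D; (5,7):dx=-10,dy=+5->D
  (6,7):dx=-2,dy=+4->D
Step 2: C = 8, D = 13, total pairs = 21.
Step 3: tau = (C - D)/(n(n-1)/2) = (8 - 13)/21 = -0.238095.
Step 4: Exact two-sided p-value (enumerate n! = 5040 permutations of y under H0): p = 0.561905.
Step 5: alpha = 0.1. fail to reject H0.

tau_b = -0.2381 (C=8, D=13), p = 0.561905, fail to reject H0.


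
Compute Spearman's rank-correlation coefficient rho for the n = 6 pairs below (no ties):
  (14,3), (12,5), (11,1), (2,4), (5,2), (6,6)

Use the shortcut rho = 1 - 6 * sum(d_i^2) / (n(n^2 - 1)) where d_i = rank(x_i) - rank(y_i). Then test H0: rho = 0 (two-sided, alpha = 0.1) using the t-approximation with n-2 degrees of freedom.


Step 1: Rank x and y separately (midranks; no ties here).
rank(x): 14->6, 12->5, 11->4, 2->1, 5->2, 6->3
rank(y): 3->3, 5->5, 1->1, 4->4, 2->2, 6->6
Step 2: d_i = R_x(i) - R_y(i); compute d_i^2.
  (6-3)^2=9, (5-5)^2=0, (4-1)^2=9, (1-4)^2=9, (2-2)^2=0, (3-6)^2=9
sum(d^2) = 36.
Step 3: rho = 1 - 6*36 / (6*(6^2 - 1)) = 1 - 216/210 = -0.028571.
Step 4: Under H0, t = rho * sqrt((n-2)/(1-rho^2)) = -0.0572 ~ t(4).
Step 5: Two-sided p-value from the t-distribution with 4 df = 0.957155.
Step 6: alpha = 0.1. fail to reject H0.

rho = -0.0286, p = 0.957155, fail to reject H0 at alpha = 0.1.


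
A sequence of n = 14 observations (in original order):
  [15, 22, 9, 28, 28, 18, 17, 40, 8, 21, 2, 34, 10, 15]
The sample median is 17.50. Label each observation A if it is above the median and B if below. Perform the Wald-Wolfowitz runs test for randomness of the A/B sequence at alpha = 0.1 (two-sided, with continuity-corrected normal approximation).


Step 1: Compute median = 17.50; label A = above, B = below.
Labels in order: BABAAABABABABB  (n_A = 7, n_B = 7)
Step 2: Count runs R = 11.
Step 3: Under H0 (random ordering), E[R] = 2*n_A*n_B/(n_A+n_B) + 1 = 2*7*7/14 + 1 = 8.0000.
        Var[R] = 2*n_A*n_B*(2*n_A*n_B - n_A - n_B) / ((n_A+n_B)^2 * (n_A+n_B-1)) = 8232/2548 = 3.2308.
        SD[R] = 1.7974.
Step 4: Continuity-corrected z = (R - 0.5 - E[R]) / SD[R] = (11 - 0.5 - 8.0000) / 1.7974 = 1.3909.
Step 5: Two-sided p-value via normal approximation = 2*(1 - Phi(|z|)) = 0.164264.
Step 6: alpha = 0.1. fail to reject H0.

R = 11, z = 1.3909, p = 0.164264, fail to reject H0.


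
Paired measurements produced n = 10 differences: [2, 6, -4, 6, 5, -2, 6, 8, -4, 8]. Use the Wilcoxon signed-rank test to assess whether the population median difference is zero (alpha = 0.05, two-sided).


Step 1: Drop any zero differences (none here) and take |d_i|.
|d| = [2, 6, 4, 6, 5, 2, 6, 8, 4, 8]
Step 2: Midrank |d_i| (ties get averaged ranks).
ranks: |2|->1.5, |6|->7, |4|->3.5, |6|->7, |5|->5, |2|->1.5, |6|->7, |8|->9.5, |4|->3.5, |8|->9.5
Step 3: Attach original signs; sum ranks with positive sign and with negative sign.
W+ = 1.5 + 7 + 7 + 5 + 7 + 9.5 + 9.5 = 46.5
W- = 3.5 + 1.5 + 3.5 = 8.5
(Check: W+ + W- = 55 should equal n(n+1)/2 = 55.)
Step 4: Test statistic W = min(W+, W-) = 8.5.
Step 5: Ties in |d|, so use the tie-corrected normal approximation.
        E[W] = n(n+1)/4 = 10*11/4 = 27.5.
        Tie groups: |d|=2 (t=2), |d|=4 (t=2), |d|=6 (t=3), |d|=8 (t=2); sum(t^3 - t) = 42.
        Var[W] = n(n+1)(2n+1)/24 - sum(t^3-t)/48 = 2310/24 - 42/48 = 95.375.
        z = (W - E[W]) / sqrt(Var[W]) = (8.5 - 27.5) / 9.7660 = -1.9455.
        Two-sided p = 2*Phi(z) = 0.051712.
Step 6: alpha = 0.05. fail to reject H0.

W+ = 46.5, W- = 8.5, W = min = 8.5, p = 0.051712, fail to reject H0.


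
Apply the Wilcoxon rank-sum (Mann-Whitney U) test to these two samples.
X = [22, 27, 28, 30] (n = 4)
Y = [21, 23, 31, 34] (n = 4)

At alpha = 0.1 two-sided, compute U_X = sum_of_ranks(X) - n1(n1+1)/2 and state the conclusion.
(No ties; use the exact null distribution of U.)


Step 1: Combine and sort all 8 observations; assign midranks.
sorted (value, group): (21,Y), (22,X), (23,Y), (27,X), (28,X), (30,X), (31,Y), (34,Y)
ranks: 21->1, 22->2, 23->3, 27->4, 28->5, 30->6, 31->7, 34->8
Step 2: Rank sum for X: R1 = 2 + 4 + 5 + 6 = 17.
Step 3: U_X = R1 - n1(n1+1)/2 = 17 - 4*5/2 = 17 - 10 = 7.
       U_Y = n1*n2 - U_X = 16 - 7 = 9.
Step 4: No ties, so the exact null distribution of U (based on enumerating the C(8,4) = 70 equally likely rank assignments) gives the two-sided p-value.
Step 5: p-value = 0.885714; compare to alpha = 0.1. fail to reject H0.

U_X = 7, p = 0.885714, fail to reject H0 at alpha = 0.1.


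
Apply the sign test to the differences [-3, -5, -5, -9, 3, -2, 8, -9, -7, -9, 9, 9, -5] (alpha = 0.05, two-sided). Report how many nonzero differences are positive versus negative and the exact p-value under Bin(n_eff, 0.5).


Step 1: Discard zero differences. Original n = 13; n_eff = number of nonzero differences = 13.
Nonzero differences (with sign): -3, -5, -5, -9, +3, -2, +8, -9, -7, -9, +9, +9, -5
Step 2: Count signs: positive = 4, negative = 9.
Step 3: Under H0: P(positive) = 0.5, so the number of positives S ~ Bin(13, 0.5).
Step 4: Two-sided exact p-value = sum of Bin(13,0.5) probabilities at or below the observed probability = 0.266846.
Step 5: alpha = 0.05. fail to reject H0.

n_eff = 13, pos = 4, neg = 9, p = 0.266846, fail to reject H0.


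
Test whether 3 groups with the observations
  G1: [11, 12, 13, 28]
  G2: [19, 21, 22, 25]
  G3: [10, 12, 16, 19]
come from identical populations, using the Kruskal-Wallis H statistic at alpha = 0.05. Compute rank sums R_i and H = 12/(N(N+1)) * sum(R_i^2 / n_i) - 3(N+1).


Step 1: Combine all N = 12 observations and assign midranks.
sorted (value, group, rank): (10,G3,1), (11,G1,2), (12,G1,3.5), (12,G3,3.5), (13,G1,5), (16,G3,6), (19,G2,7.5), (19,G3,7.5), (21,G2,9), (22,G2,10), (25,G2,11), (28,G1,12)
Step 2: Sum ranks within each group.
R_1 = 22.5 (n_1 = 4)
R_2 = 37.5 (n_2 = 4)
R_3 = 18 (n_3 = 4)
Step 3: H = 12/(N(N+1)) * sum(R_i^2/n_i) - 3(N+1)
     = 12/(12*13) * (22.5^2/4 + 37.5^2/4 + 18^2/4) - 3*13
     = 0.076923 * 559.125 - 39
     = 4.009615.
Step 4: Ties present; correction factor C = 1 - 12/(12^3 - 12) = 0.993007. Corrected H = 4.009615 / 0.993007 = 4.037852.
Step 5: Under H0, H ~ chi^2(2); p-value = 0.132798.
Step 6: alpha = 0.05. fail to reject H0.

H = 4.0379, df = 2, p = 0.132798, fail to reject H0.


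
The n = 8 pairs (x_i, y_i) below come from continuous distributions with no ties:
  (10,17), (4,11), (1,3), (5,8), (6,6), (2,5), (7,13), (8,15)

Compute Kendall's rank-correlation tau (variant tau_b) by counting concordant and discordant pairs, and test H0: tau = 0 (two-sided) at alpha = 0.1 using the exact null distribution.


Step 1: Enumerate the 28 unordered pairs (i,j) with i<j and classify each by sign(x_j-x_i) * sign(y_j-y_i).
  (1,2):dx=-6,dy=-6->C; (1,3):dx=-9,dy=-14->C; (1,4):dx=-5,dy=-9->C; (1,5):dx=-4,dy=-11->C
  (1,6):dx=-8,dy=-12->C; (1,7):dx=-3,dy=-4->C; (1,8):dx=-2,dy=-2->C; (2,3):dx=-3,dy=-8->C
  (2,4):dx=+1,dy=-3->D; (2,5):dx=+2,dy=-5->D; (2,6):dx=-2,dy=-6->C; (2,7):dx=+3,dy=+2->C
  (2,8):dx=+4,dy=+4->C; (3,4):dx=+4,dy=+5->C; (3,5):dx=+5,dy=+3->C; (3,6):dx=+1,dy=+2->C
  (3,7):dx=+6,dy=+10->C; (3,8):dx=+7,dy=+12->C; (4,5):dx=+1,dy=-2->D; (4,6):dx=-3,dy=-3->C
  (4,7):dx=+2,dy=+5->C; (4,8):dx=+3,dy=+7->C; (5,6):dx=-4,dy=-1->C; (5,7):dx=+1,dy=+7->C
  (5,8):dx=+2,dy=+9->C; (6,7):dx=+5,dy=+8->C; (6,8):dx=+6,dy=+10->C; (7,8):dx=+1,dy=+2->C
Step 2: C = 25, D = 3, total pairs = 28.
Step 3: tau = (C - D)/(n(n-1)/2) = (25 - 3)/28 = 0.785714.
Step 4: Exact two-sided p-value (enumerate n! = 40320 permutations of y under H0): p = 0.005506.
Step 5: alpha = 0.1. reject H0.

tau_b = 0.7857 (C=25, D=3), p = 0.005506, reject H0.


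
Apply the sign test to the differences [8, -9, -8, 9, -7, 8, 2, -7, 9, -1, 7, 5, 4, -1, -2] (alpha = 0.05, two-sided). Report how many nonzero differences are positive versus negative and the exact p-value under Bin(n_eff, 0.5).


Step 1: Discard zero differences. Original n = 15; n_eff = number of nonzero differences = 15.
Nonzero differences (with sign): +8, -9, -8, +9, -7, +8, +2, -7, +9, -1, +7, +5, +4, -1, -2
Step 2: Count signs: positive = 8, negative = 7.
Step 3: Under H0: P(positive) = 0.5, so the number of positives S ~ Bin(15, 0.5).
Step 4: Two-sided exact p-value = sum of Bin(15,0.5) probabilities at or below the observed probability = 1.000000.
Step 5: alpha = 0.05. fail to reject H0.

n_eff = 15, pos = 8, neg = 7, p = 1.000000, fail to reject H0.


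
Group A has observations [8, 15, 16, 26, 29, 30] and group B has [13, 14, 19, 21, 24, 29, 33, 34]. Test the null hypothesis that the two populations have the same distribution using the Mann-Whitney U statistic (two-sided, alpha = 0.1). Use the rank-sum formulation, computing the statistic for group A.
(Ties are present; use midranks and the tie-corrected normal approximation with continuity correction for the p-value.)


Step 1: Combine and sort all 14 observations; assign midranks.
sorted (value, group): (8,X), (13,Y), (14,Y), (15,X), (16,X), (19,Y), (21,Y), (24,Y), (26,X), (29,X), (29,Y), (30,X), (33,Y), (34,Y)
ranks: 8->1, 13->2, 14->3, 15->4, 16->5, 19->6, 21->7, 24->8, 26->9, 29->10.5, 29->10.5, 30->12, 33->13, 34->14
Step 2: Rank sum for X: R1 = 1 + 4 + 5 + 9 + 10.5 + 12 = 41.5.
Step 3: U_X = R1 - n1(n1+1)/2 = 41.5 - 6*7/2 = 41.5 - 21 = 20.5.
       U_Y = n1*n2 - U_X = 48 - 20.5 = 27.5.
Step 4: Ties are present, so use the tie-corrected normal approximation (with continuity correction) for the p-value.
Step 5: p-value = 0.698220; compare to alpha = 0.1. fail to reject H0.

U_X = 20.5, p = 0.698220, fail to reject H0 at alpha = 0.1.


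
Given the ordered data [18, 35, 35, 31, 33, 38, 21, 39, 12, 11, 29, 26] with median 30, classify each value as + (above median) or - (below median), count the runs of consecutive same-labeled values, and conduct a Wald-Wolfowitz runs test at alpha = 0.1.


Step 1: Compute median = 30; label A = above, B = below.
Labels in order: BAAAAABABBBB  (n_A = 6, n_B = 6)
Step 2: Count runs R = 5.
Step 3: Under H0 (random ordering), E[R] = 2*n_A*n_B/(n_A+n_B) + 1 = 2*6*6/12 + 1 = 7.0000.
        Var[R] = 2*n_A*n_B*(2*n_A*n_B - n_A - n_B) / ((n_A+n_B)^2 * (n_A+n_B-1)) = 4320/1584 = 2.7273.
        SD[R] = 1.6514.
Step 4: Continuity-corrected z = (R + 0.5 - E[R]) / SD[R] = (5 + 0.5 - 7.0000) / 1.6514 = -0.9083.
Step 5: Two-sided p-value via normal approximation = 2*(1 - Phi(|z|)) = 0.363722.
Step 6: alpha = 0.1. fail to reject H0.

R = 5, z = -0.9083, p = 0.363722, fail to reject H0.


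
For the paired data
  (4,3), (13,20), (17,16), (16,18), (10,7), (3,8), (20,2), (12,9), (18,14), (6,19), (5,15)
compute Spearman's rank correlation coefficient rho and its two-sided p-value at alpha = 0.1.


Step 1: Rank x and y separately (midranks; no ties here).
rank(x): 4->2, 13->7, 17->9, 16->8, 10->5, 3->1, 20->11, 12->6, 18->10, 6->4, 5->3
rank(y): 3->2, 20->11, 16->8, 18->9, 7->3, 8->4, 2->1, 9->5, 14->6, 19->10, 15->7
Step 2: d_i = R_x(i) - R_y(i); compute d_i^2.
  (2-2)^2=0, (7-11)^2=16, (9-8)^2=1, (8-9)^2=1, (5-3)^2=4, (1-4)^2=9, (11-1)^2=100, (6-5)^2=1, (10-6)^2=16, (4-10)^2=36, (3-7)^2=16
sum(d^2) = 200.
Step 3: rho = 1 - 6*200 / (11*(11^2 - 1)) = 1 - 1200/1320 = 0.090909.
Step 4: Under H0, t = rho * sqrt((n-2)/(1-rho^2)) = 0.2739 ~ t(9).
Step 5: Two-sided p-value from the t-distribution with 9 df = 0.790373.
Step 6: alpha = 0.1. fail to reject H0.

rho = 0.0909, p = 0.790373, fail to reject H0 at alpha = 0.1.


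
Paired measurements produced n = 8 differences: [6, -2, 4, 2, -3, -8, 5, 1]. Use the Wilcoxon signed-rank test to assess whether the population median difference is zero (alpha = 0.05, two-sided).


Step 1: Drop any zero differences (none here) and take |d_i|.
|d| = [6, 2, 4, 2, 3, 8, 5, 1]
Step 2: Midrank |d_i| (ties get averaged ranks).
ranks: |6|->7, |2|->2.5, |4|->5, |2|->2.5, |3|->4, |8|->8, |5|->6, |1|->1
Step 3: Attach original signs; sum ranks with positive sign and with negative sign.
W+ = 7 + 5 + 2.5 + 6 + 1 = 21.5
W- = 2.5 + 4 + 8 = 14.5
(Check: W+ + W- = 36 should equal n(n+1)/2 = 36.)
Step 4: Test statistic W = min(W+, W-) = 14.5.
Step 5: Ties in |d|, so use the tie-corrected normal approximation.
        E[W] = n(n+1)/4 = 8*9/4 = 18.
        Tie groups: |d|=2 (t=2); sum(t^3 - t) = 6.
        Var[W] = n(n+1)(2n+1)/24 - sum(t^3-t)/48 = 1224/24 - 6/48 = 50.875.
        z = (W - E[W]) / sqrt(Var[W]) = (14.5 - 18) / 7.1327 = -0.4907.
        Two-sided p = 2*Phi(z) = 0.623639.
Step 6: alpha = 0.05. fail to reject H0.

W+ = 21.5, W- = 14.5, W = min = 14.5, p = 0.623639, fail to reject H0.


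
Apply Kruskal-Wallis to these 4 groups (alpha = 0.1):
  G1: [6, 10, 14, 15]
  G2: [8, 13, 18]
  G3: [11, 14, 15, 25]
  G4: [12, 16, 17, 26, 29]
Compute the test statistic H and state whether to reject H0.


Step 1: Combine all N = 16 observations and assign midranks.
sorted (value, group, rank): (6,G1,1), (8,G2,2), (10,G1,3), (11,G3,4), (12,G4,5), (13,G2,6), (14,G1,7.5), (14,G3,7.5), (15,G1,9.5), (15,G3,9.5), (16,G4,11), (17,G4,12), (18,G2,13), (25,G3,14), (26,G4,15), (29,G4,16)
Step 2: Sum ranks within each group.
R_1 = 21 (n_1 = 4)
R_2 = 21 (n_2 = 3)
R_3 = 35 (n_3 = 4)
R_4 = 59 (n_4 = 5)
Step 3: H = 12/(N(N+1)) * sum(R_i^2/n_i) - 3(N+1)
     = 12/(16*17) * (21^2/4 + 21^2/3 + 35^2/4 + 59^2/5) - 3*17
     = 0.044118 * 1259.7 - 51
     = 4.575000.
Step 4: Ties present; correction factor C = 1 - 12/(16^3 - 16) = 0.997059. Corrected H = 4.575000 / 0.997059 = 4.588496.
Step 5: Under H0, H ~ chi^2(3); p-value = 0.204531.
Step 6: alpha = 0.1. fail to reject H0.

H = 4.5885, df = 3, p = 0.204531, fail to reject H0.


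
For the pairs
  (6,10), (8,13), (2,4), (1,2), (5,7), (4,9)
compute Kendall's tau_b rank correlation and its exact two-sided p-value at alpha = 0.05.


Step 1: Enumerate the 15 unordered pairs (i,j) with i<j and classify each by sign(x_j-x_i) * sign(y_j-y_i).
  (1,2):dx=+2,dy=+3->C; (1,3):dx=-4,dy=-6->C; (1,4):dx=-5,dy=-8->C; (1,5):dx=-1,dy=-3->C
  (1,6):dx=-2,dy=-1->C; (2,3):dx=-6,dy=-9->C; (2,4):dx=-7,dy=-11->C; (2,5):dx=-3,dy=-6->C
  (2,6):dx=-4,dy=-4->C; (3,4):dx=-1,dy=-2->C; (3,5):dx=+3,dy=+3->C; (3,6):dx=+2,dy=+5->C
  (4,5):dx=+4,dy=+5->C; (4,6):dx=+3,dy=+7->C; (5,6):dx=-1,dy=+2->D
Step 2: C = 14, D = 1, total pairs = 15.
Step 3: tau = (C - D)/(n(n-1)/2) = (14 - 1)/15 = 0.866667.
Step 4: Exact two-sided p-value (enumerate n! = 720 permutations of y under H0): p = 0.016667.
Step 5: alpha = 0.05. reject H0.

tau_b = 0.8667 (C=14, D=1), p = 0.016667, reject H0.


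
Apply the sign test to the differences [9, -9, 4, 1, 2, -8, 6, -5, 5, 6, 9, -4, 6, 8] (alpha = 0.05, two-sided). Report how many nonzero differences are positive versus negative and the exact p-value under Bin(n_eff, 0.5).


Step 1: Discard zero differences. Original n = 14; n_eff = number of nonzero differences = 14.
Nonzero differences (with sign): +9, -9, +4, +1, +2, -8, +6, -5, +5, +6, +9, -4, +6, +8
Step 2: Count signs: positive = 10, negative = 4.
Step 3: Under H0: P(positive) = 0.5, so the number of positives S ~ Bin(14, 0.5).
Step 4: Two-sided exact p-value = sum of Bin(14,0.5) probabilities at or below the observed probability = 0.179565.
Step 5: alpha = 0.05. fail to reject H0.

n_eff = 14, pos = 10, neg = 4, p = 0.179565, fail to reject H0.


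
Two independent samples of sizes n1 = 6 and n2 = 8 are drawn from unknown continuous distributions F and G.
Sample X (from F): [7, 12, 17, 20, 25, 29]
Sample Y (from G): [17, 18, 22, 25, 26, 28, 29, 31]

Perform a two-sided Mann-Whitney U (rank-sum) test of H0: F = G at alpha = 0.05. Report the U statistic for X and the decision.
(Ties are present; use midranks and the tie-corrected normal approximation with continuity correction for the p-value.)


Step 1: Combine and sort all 14 observations; assign midranks.
sorted (value, group): (7,X), (12,X), (17,X), (17,Y), (18,Y), (20,X), (22,Y), (25,X), (25,Y), (26,Y), (28,Y), (29,X), (29,Y), (31,Y)
ranks: 7->1, 12->2, 17->3.5, 17->3.5, 18->5, 20->6, 22->7, 25->8.5, 25->8.5, 26->10, 28->11, 29->12.5, 29->12.5, 31->14
Step 2: Rank sum for X: R1 = 1 + 2 + 3.5 + 6 + 8.5 + 12.5 = 33.5.
Step 3: U_X = R1 - n1(n1+1)/2 = 33.5 - 6*7/2 = 33.5 - 21 = 12.5.
       U_Y = n1*n2 - U_X = 48 - 12.5 = 35.5.
Step 4: Ties are present, so use the tie-corrected normal approximation (with continuity correction) for the p-value.
Step 5: p-value = 0.154215; compare to alpha = 0.05. fail to reject H0.

U_X = 12.5, p = 0.154215, fail to reject H0 at alpha = 0.05.


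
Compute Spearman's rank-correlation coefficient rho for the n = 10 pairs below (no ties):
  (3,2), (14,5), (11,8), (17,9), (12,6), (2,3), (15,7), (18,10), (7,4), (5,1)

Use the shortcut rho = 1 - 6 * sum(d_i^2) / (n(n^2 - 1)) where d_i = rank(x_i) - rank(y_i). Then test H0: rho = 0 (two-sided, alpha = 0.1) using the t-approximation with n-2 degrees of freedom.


Step 1: Rank x and y separately (midranks; no ties here).
rank(x): 3->2, 14->7, 11->5, 17->9, 12->6, 2->1, 15->8, 18->10, 7->4, 5->3
rank(y): 2->2, 5->5, 8->8, 9->9, 6->6, 3->3, 7->7, 10->10, 4->4, 1->1
Step 2: d_i = R_x(i) - R_y(i); compute d_i^2.
  (2-2)^2=0, (7-5)^2=4, (5-8)^2=9, (9-9)^2=0, (6-6)^2=0, (1-3)^2=4, (8-7)^2=1, (10-10)^2=0, (4-4)^2=0, (3-1)^2=4
sum(d^2) = 22.
Step 3: rho = 1 - 6*22 / (10*(10^2 - 1)) = 1 - 132/990 = 0.866667.
Step 4: Under H0, t = rho * sqrt((n-2)/(1-rho^2)) = 4.9135 ~ t(8).
Step 5: Two-sided p-value from the t-distribution with 8 df = 0.001174.
Step 6: alpha = 0.1. reject H0.

rho = 0.8667, p = 0.001174, reject H0 at alpha = 0.1.


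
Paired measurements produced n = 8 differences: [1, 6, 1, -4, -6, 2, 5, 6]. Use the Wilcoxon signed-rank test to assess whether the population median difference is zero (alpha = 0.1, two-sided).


Step 1: Drop any zero differences (none here) and take |d_i|.
|d| = [1, 6, 1, 4, 6, 2, 5, 6]
Step 2: Midrank |d_i| (ties get averaged ranks).
ranks: |1|->1.5, |6|->7, |1|->1.5, |4|->4, |6|->7, |2|->3, |5|->5, |6|->7
Step 3: Attach original signs; sum ranks with positive sign and with negative sign.
W+ = 1.5 + 7 + 1.5 + 3 + 5 + 7 = 25
W- = 4 + 7 = 11
(Check: W+ + W- = 36 should equal n(n+1)/2 = 36.)
Step 4: Test statistic W = min(W+, W-) = 11.
Step 5: Ties in |d|, so use the tie-corrected normal approximation.
        E[W] = n(n+1)/4 = 8*9/4 = 18.
        Tie groups: |d|=1 (t=2), |d|=6 (t=3); sum(t^3 - t) = 30.
        Var[W] = n(n+1)(2n+1)/24 - sum(t^3-t)/48 = 1224/24 - 30/48 = 50.375.
        z = (W - E[W]) / sqrt(Var[W]) = (11 - 18) / 7.0975 = -0.9863.
        Two-sided p = 2*Phi(z) = 0.324007.
Step 6: alpha = 0.1. fail to reject H0.

W+ = 25, W- = 11, W = min = 11, p = 0.324007, fail to reject H0.


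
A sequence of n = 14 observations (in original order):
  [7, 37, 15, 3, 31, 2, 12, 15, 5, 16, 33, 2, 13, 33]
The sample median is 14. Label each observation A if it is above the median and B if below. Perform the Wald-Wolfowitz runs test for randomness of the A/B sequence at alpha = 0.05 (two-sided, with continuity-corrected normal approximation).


Step 1: Compute median = 14; label A = above, B = below.
Labels in order: BAABABBABAABBA  (n_A = 7, n_B = 7)
Step 2: Count runs R = 10.
Step 3: Under H0 (random ordering), E[R] = 2*n_A*n_B/(n_A+n_B) + 1 = 2*7*7/14 + 1 = 8.0000.
        Var[R] = 2*n_A*n_B*(2*n_A*n_B - n_A - n_B) / ((n_A+n_B)^2 * (n_A+n_B-1)) = 8232/2548 = 3.2308.
        SD[R] = 1.7974.
Step 4: Continuity-corrected z = (R - 0.5 - E[R]) / SD[R] = (10 - 0.5 - 8.0000) / 1.7974 = 0.8345.
Step 5: Two-sided p-value via normal approximation = 2*(1 - Phi(|z|)) = 0.403986.
Step 6: alpha = 0.05. fail to reject H0.

R = 10, z = 0.8345, p = 0.403986, fail to reject H0.


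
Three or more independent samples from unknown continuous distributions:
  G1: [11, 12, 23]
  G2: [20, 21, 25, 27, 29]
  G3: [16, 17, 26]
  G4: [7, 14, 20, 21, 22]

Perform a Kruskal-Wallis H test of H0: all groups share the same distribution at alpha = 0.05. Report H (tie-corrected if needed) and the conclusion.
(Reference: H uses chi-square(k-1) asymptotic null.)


Step 1: Combine all N = 16 observations and assign midranks.
sorted (value, group, rank): (7,G4,1), (11,G1,2), (12,G1,3), (14,G4,4), (16,G3,5), (17,G3,6), (20,G2,7.5), (20,G4,7.5), (21,G2,9.5), (21,G4,9.5), (22,G4,11), (23,G1,12), (25,G2,13), (26,G3,14), (27,G2,15), (29,G2,16)
Step 2: Sum ranks within each group.
R_1 = 17 (n_1 = 3)
R_2 = 61 (n_2 = 5)
R_3 = 25 (n_3 = 3)
R_4 = 33 (n_4 = 5)
Step 3: H = 12/(N(N+1)) * sum(R_i^2/n_i) - 3(N+1)
     = 12/(16*17) * (17^2/3 + 61^2/5 + 25^2/3 + 33^2/5) - 3*17
     = 0.044118 * 1266.67 - 51
     = 4.882353.
Step 4: Ties present; correction factor C = 1 - 12/(16^3 - 16) = 0.997059. Corrected H = 4.882353 / 0.997059 = 4.896755.
Step 5: Under H0, H ~ chi^2(3); p-value = 0.179515.
Step 6: alpha = 0.05. fail to reject H0.

H = 4.8968, df = 3, p = 0.179515, fail to reject H0.


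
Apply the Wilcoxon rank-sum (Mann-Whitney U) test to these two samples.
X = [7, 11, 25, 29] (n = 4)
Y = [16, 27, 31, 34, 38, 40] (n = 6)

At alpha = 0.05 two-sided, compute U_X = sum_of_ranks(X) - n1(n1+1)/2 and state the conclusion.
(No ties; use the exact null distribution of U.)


Step 1: Combine and sort all 10 observations; assign midranks.
sorted (value, group): (7,X), (11,X), (16,Y), (25,X), (27,Y), (29,X), (31,Y), (34,Y), (38,Y), (40,Y)
ranks: 7->1, 11->2, 16->3, 25->4, 27->5, 29->6, 31->7, 34->8, 38->9, 40->10
Step 2: Rank sum for X: R1 = 1 + 2 + 4 + 6 = 13.
Step 3: U_X = R1 - n1(n1+1)/2 = 13 - 4*5/2 = 13 - 10 = 3.
       U_Y = n1*n2 - U_X = 24 - 3 = 21.
Step 4: No ties, so the exact null distribution of U (based on enumerating the C(10,4) = 210 equally likely rank assignments) gives the two-sided p-value.
Step 5: p-value = 0.066667; compare to alpha = 0.05. fail to reject H0.

U_X = 3, p = 0.066667, fail to reject H0 at alpha = 0.05.


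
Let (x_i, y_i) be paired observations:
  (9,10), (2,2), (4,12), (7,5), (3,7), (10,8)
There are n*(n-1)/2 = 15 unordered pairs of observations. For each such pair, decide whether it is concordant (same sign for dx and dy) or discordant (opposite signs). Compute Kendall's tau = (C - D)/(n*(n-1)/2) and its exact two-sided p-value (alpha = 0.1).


Step 1: Enumerate the 15 unordered pairs (i,j) with i<j and classify each by sign(x_j-x_i) * sign(y_j-y_i).
  (1,2):dx=-7,dy=-8->C; (1,3):dx=-5,dy=+2->D; (1,4):dx=-2,dy=-5->C; (1,5):dx=-6,dy=-3->C
  (1,6):dx=+1,dy=-2->D; (2,3):dx=+2,dy=+10->C; (2,4):dx=+5,dy=+3->C; (2,5):dx=+1,dy=+5->C
  (2,6):dx=+8,dy=+6->C; (3,4):dx=+3,dy=-7->D; (3,5):dx=-1,dy=-5->C; (3,6):dx=+6,dy=-4->D
  (4,5):dx=-4,dy=+2->D; (4,6):dx=+3,dy=+3->C; (5,6):dx=+7,dy=+1->C
Step 2: C = 10, D = 5, total pairs = 15.
Step 3: tau = (C - D)/(n(n-1)/2) = (10 - 5)/15 = 0.333333.
Step 4: Exact two-sided p-value (enumerate n! = 720 permutations of y under H0): p = 0.469444.
Step 5: alpha = 0.1. fail to reject H0.

tau_b = 0.3333 (C=10, D=5), p = 0.469444, fail to reject H0.


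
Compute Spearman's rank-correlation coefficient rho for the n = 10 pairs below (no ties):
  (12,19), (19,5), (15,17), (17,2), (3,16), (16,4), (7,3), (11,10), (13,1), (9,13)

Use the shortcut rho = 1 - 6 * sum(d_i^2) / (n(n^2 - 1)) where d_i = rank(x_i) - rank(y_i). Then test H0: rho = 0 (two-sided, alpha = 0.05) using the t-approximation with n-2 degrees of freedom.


Step 1: Rank x and y separately (midranks; no ties here).
rank(x): 12->5, 19->10, 15->7, 17->9, 3->1, 16->8, 7->2, 11->4, 13->6, 9->3
rank(y): 19->10, 5->5, 17->9, 2->2, 16->8, 4->4, 3->3, 10->6, 1->1, 13->7
Step 2: d_i = R_x(i) - R_y(i); compute d_i^2.
  (5-10)^2=25, (10-5)^2=25, (7-9)^2=4, (9-2)^2=49, (1-8)^2=49, (8-4)^2=16, (2-3)^2=1, (4-6)^2=4, (6-1)^2=25, (3-7)^2=16
sum(d^2) = 214.
Step 3: rho = 1 - 6*214 / (10*(10^2 - 1)) = 1 - 1284/990 = -0.296970.
Step 4: Under H0, t = rho * sqrt((n-2)/(1-rho^2)) = -0.8796 ~ t(8).
Step 5: Two-sided p-value from the t-distribution with 8 df = 0.404702.
Step 6: alpha = 0.05. fail to reject H0.

rho = -0.2970, p = 0.404702, fail to reject H0 at alpha = 0.05.
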